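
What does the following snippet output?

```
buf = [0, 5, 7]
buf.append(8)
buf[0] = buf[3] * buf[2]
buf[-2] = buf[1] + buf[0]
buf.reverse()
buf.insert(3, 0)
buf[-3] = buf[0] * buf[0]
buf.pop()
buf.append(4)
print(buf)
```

append 8 → [0, 5, 7, 8]
buf[0] = buf[3]*buf[2] = 8*7 = 56 → [56, 5, 7, 8]
buf[-2] = buf[1]+buf[0] = 5+56 = 61 → [56, 5, 61, 8]
reverse → [8, 61, 5, 56]
insert 0 at 3 → [8, 61, 5, 0, 56]
buf[-3] = buf[0]*buf[0] = 8*8 = 64 → [8, 61, 64, 0, 56]
pop() removes 56 → [8, 61, 64, 0]
append 4 → [8, 61, 64, 0, 4]

[8, 61, 64, 0, 4]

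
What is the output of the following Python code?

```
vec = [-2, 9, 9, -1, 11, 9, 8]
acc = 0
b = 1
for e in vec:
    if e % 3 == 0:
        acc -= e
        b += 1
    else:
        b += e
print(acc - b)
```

-47

e=-2: not %3==0; b=-1
e=9: %3==0, acc = 0-9 = -9; b=0
e=9: %3==0, acc = (-9)-9 = -18; b=1
e=-1: not %3==0; b=0
e=11: not %3==0; b=11
e=9: %3==0, acc = (-18)-9 = -27; b=12
e=8: not %3==0; b=20
acc-b = (-27)-20 = -47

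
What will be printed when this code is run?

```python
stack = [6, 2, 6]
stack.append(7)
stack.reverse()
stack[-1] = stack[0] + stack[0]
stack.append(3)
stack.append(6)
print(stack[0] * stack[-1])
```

42

append 7 → [6, 2, 6, 7]
reverse → [7, 6, 2, 6]
stack[-1] = stack[0]+stack[0] = 7+7 = 14 → [7, 6, 2, 14]
append 3 → [7, 6, 2, 14, 3]
append 6 → [7, 6, 2, 14, 3, 6]
stack[0]*stack[-1] = 7*6 = 42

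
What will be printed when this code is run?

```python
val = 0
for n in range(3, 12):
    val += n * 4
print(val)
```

n=3: val = 0+3*4 = 12
n=4: val = 12+4*4 = 28
n=5: val = 28+5*4 = 48
n=6: val = 48+6*4 = 72
n=7: val = 72+7*4 = 100
n=8: val = 100+8*4 = 132
n=9: val = 132+9*4 = 168
n=10: val = 168+10*4 = 208
n=11: val = 208+11*4 = 252

252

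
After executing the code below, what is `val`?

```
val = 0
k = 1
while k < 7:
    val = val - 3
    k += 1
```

k=1: val = 0-3 = -3
k=2: val = (-3)-3 = -6
k=3: val = (-6)-3 = -9
k=4: val = (-9)-3 = -12
k=5: val = (-12)-3 = -15
k=6: val = (-15)-3 = -18

-18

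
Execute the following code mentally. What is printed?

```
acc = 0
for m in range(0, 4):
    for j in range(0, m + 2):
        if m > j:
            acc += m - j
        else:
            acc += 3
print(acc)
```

34

m=0,j=0: not 0>0, acc = 0+3 = 3
m=0,j=1: not 0>1, acc = 3+3 = 6
m=1,j=0: 1>0, acc = 6+1 = 7
m=1,j=1: not 1>1, acc = 7+3 = 10
m=1,j=2: not 1>2, acc = 10+3 = 13
m=2,j=0: 2>0, acc = 13+2 = 15
m=2,j=1: 2>1, acc = 15+1 = 16
m=2,j=2: not 2>2, acc = 16+3 = 19
m=2,j=3: not 2>3, acc = 19+3 = 22
m=3,j=0: 3>0, acc = 22+3 = 25
m=3,j=1: 3>1, acc = 25+2 = 27
m=3,j=2: 3>2, acc = 27+1 = 28
m=3,j=3: not 3>3, acc = 28+3 = 31
m=3,j=4: not 3>4, acc = 31+3 = 34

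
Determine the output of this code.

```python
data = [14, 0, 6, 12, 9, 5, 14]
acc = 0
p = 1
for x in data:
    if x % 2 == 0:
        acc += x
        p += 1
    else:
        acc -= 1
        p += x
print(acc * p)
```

880

x=14: even, acc = 0+14 = 14; p=2
x=0: even, acc = 14+0 = 14; p=3
x=6: even, acc = 14+6 = 20; p=4
x=12: even, acc = 20+12 = 32; p=5
x=9: not even, acc = 32-1 = 31; p=14
x=5: not even, acc = 31-1 = 30; p=19
x=14: even, acc = 30+14 = 44; p=20
acc*p = 44*20 = 880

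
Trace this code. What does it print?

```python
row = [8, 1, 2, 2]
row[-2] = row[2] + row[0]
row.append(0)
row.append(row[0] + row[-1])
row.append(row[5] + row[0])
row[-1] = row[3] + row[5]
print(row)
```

[8, 1, 10, 2, 0, 8, 10]

row[-2] = row[2]+row[0] = 2+8 = 10 → [8, 1, 10, 2]
append 0 → [8, 1, 10, 2, 0]
append row[0]+row[-1] = 8+0 = 8 → [8, 1, 10, 2, 0, 8]
append row[5]+row[0] = 8+8 = 16 → [8, 1, 10, 2, 0, 8, 16]
row[-1] = row[3]+row[5] = 2+8 = 10 → [8, 1, 10, 2, 0, 8, 10]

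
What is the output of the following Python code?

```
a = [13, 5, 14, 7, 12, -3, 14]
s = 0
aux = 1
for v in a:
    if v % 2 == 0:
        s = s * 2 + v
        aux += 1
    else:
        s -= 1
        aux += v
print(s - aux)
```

46

v=13: not even, s = 0-1 = -1; aux=14
v=5: not even, s = (-1)-1 = -2; aux=19
v=14: even, s = (-2)*2+14 = 10; aux=20
v=7: not even, s = 10-1 = 9; aux=27
v=12: even, s = 9*2+12 = 30; aux=28
v=-3: not even, s = 30-1 = 29; aux=25
v=14: even, s = 29*2+14 = 72; aux=26
s-aux = 72-26 = 46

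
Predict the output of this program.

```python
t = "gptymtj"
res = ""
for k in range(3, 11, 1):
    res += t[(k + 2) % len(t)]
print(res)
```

tjgptymt

k=3: add t[5]='t' → 't'
k=4: add t[6]='j' → 'tj'
k=5: add t[0]='g' → 'tjg'
k=6: add t[1]='p' → 'tjgp'
k=7: add t[2]='t' → 'tjgpt'
k=8: add t[3]='y' → 'tjgpty'
k=9: add t[4]='m' → 'tjgptym'
k=10: add t[5]='t' → 'tjgptymt'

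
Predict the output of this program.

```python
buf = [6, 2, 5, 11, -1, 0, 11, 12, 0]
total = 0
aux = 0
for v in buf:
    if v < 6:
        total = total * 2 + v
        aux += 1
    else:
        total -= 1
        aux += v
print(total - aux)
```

-21

v=6: not <6, total = 0-1 = -1; aux=6
v=2: <6, total = (-1)*2+2 = 0; aux=7
v=5: <6, total = 0*2+5 = 5; aux=8
v=11: not <6, total = 5-1 = 4; aux=19
v=-1: <6, total = 4*2+(-1) = 7; aux=20
v=0: <6, total = 7*2+0 = 14; aux=21
v=11: not <6, total = 14-1 = 13; aux=32
v=12: not <6, total = 13-1 = 12; aux=44
v=0: <6, total = 12*2+0 = 24; aux=45
total-aux = 24-45 = -21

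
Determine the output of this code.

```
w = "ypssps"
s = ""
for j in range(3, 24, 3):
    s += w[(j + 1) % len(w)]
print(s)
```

j=3: add w[4]='p' → 'p'
j=6: add w[1]='p' → 'pp'
j=9: add w[4]='p' → 'ppp'
j=12: add w[1]='p' → 'pppp'
j=15: add w[4]='p' → 'ppppp'
j=18: add w[1]='p' → 'pppppp'
j=21: add w[4]='p' → 'ppppppp'

ppppppp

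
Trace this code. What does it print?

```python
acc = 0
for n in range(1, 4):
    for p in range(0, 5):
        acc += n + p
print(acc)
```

60

n=1,p=0: acc = 0+1 = 1
n=1,p=1: acc = 1+2 = 3
n=1,p=2: acc = 3+3 = 6
n=1,p=3: acc = 6+4 = 10
n=1,p=4: acc = 10+5 = 15
n=2,p=0: acc = 15+2 = 17
n=2,p=1: acc = 17+3 = 20
n=2,p=2: acc = 20+4 = 24
n=2,p=3: acc = 24+5 = 29
n=2,p=4: acc = 29+6 = 35
n=3,p=0: acc = 35+3 = 38
n=3,p=1: acc = 38+4 = 42
n=3,p=2: acc = 42+5 = 47
n=3,p=3: acc = 47+6 = 53
n=3,p=4: acc = 53+7 = 60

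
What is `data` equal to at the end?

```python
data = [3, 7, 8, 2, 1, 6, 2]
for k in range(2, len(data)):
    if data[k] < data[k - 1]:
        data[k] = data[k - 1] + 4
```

[3, 7, 8, 12, 16, 20, 24]

k=2: 8>=7, unchanged → [3, 7, 8, 2, 1, 6, 2]
k=3: 2<8, data[3] = 8+4 = 12 → [3, 7, 8, 12, 1, 6, 2]
k=4: 1<12, data[4] = 12+4 = 16 → [3, 7, 8, 12, 16, 6, 2]
k=5: 6<16, data[5] = 16+4 = 20 → [3, 7, 8, 12, 16, 20, 2]
k=6: 2<20, data[6] = 20+4 = 24 → [3, 7, 8, 12, 16, 20, 24]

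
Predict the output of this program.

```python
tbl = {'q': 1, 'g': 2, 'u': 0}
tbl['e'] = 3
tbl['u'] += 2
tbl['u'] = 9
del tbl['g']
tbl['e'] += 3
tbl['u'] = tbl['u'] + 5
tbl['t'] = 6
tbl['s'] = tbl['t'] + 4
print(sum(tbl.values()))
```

37

tbl['e'] = 3 → {'q': 1, 'g': 2, 'u': 0, 'e': 3}
tbl['u'] = 0+2 = 2 → {'q': 1, 'g': 2, 'u': 2, 'e': 3}
tbl['u'] = 9 → {'q': 1, 'g': 2, 'u': 9, 'e': 3}
del 'g' → {'q': 1, 'u': 9, 'e': 3}
tbl['e'] = 3+3 = 6 → {'q': 1, 'u': 9, 'e': 6}
tbl['u'] = tbl['u']+5 = 14 → {'q': 1, 'u': 14, 'e': 6}
tbl['t'] = 6 → {'q': 1, 'u': 14, 'e': 6, 't': 6}
tbl['s'] = tbl['t']+4 = 10 → {'q': 1, 'u': 14, 'e': 6, 't': 6, 's': 10}
sum of values = 37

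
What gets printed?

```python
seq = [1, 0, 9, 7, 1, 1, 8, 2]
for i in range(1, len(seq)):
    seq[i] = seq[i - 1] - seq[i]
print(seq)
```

[1, 1, -8, -15, -16, -17, -25, -27]

i=1: seq[1] = 1-0 = 1 → [1, 1, 9, 7, 1, 1, 8, 2]
i=2: seq[2] = 1-9 = -8 → [1, 1, -8, 7, 1, 1, 8, 2]
i=3: seq[3] = (-8)-7 = -15 → [1, 1, -8, -15, 1, 1, 8, 2]
i=4: seq[4] = (-15)-1 = -16 → [1, 1, -8, -15, -16, 1, 8, 2]
i=5: seq[5] = (-16)-1 = -17 → [1, 1, -8, -15, -16, -17, 8, 2]
i=6: seq[6] = (-17)-8 = -25 → [1, 1, -8, -15, -16, -17, -25, 2]
i=7: seq[7] = (-25)-2 = -27 → [1, 1, -8, -15, -16, -17, -25, -27]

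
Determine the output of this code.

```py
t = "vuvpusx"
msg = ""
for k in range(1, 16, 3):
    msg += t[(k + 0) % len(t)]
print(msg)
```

k=1: add t[1]='u' → 'u'
k=4: add t[4]='u' → 'uu'
k=7: add t[0]='v' → 'uuv'
k=10: add t[3]='p' → 'uuvp'
k=13: add t[6]='x' → 'uuvpx'

uuvpx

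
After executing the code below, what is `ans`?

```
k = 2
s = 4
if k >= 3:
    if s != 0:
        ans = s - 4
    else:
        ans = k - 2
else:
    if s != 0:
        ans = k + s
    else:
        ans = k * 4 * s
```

k=2, s=4
k >= 3 is False; s != 0 is True
→ ans = k + s = 6

6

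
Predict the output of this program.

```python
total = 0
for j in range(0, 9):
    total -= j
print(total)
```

j=0: total = 0-0 = 0
j=1: total = 0-1 = -1
j=2: total = (-1)-2 = -3
j=3: total = (-3)-3 = -6
j=4: total = (-6)-4 = -10
j=5: total = (-10)-5 = -15
j=6: total = (-15)-6 = -21
j=7: total = (-21)-7 = -28
j=8: total = (-28)-8 = -36

-36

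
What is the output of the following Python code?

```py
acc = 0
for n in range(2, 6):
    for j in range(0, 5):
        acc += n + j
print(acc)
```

110

n=2,j=0: acc = 0+2 = 2
n=2,j=1: acc = 2+3 = 5
n=2,j=2: acc = 5+4 = 9
n=2,j=3: acc = 9+5 = 14
n=2,j=4: acc = 14+6 = 20
n=3,j=0: acc = 20+3 = 23
n=3,j=1: acc = 23+4 = 27
n=3,j=2: acc = 27+5 = 32
n=3,j=3: acc = 32+6 = 38
n=3,j=4: acc = 38+7 = 45
n=4,j=0: acc = 45+4 = 49
n=4,j=1: acc = 49+5 = 54
n=4,j=2: acc = 54+6 = 60
n=4,j=3: acc = 60+7 = 67
n=4,j=4: acc = 67+8 = 75
n=5,j=0: acc = 75+5 = 80
n=5,j=1: acc = 80+6 = 86
n=5,j=2: acc = 86+7 = 93
n=5,j=3: acc = 93+8 = 101
n=5,j=4: acc = 101+9 = 110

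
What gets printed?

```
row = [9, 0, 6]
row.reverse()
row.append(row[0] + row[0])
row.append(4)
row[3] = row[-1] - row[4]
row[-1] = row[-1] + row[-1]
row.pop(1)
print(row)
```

[6, 9, 0, 8]

reverse → [6, 0, 9]
append row[0]+row[0] = 6+6 = 12 → [6, 0, 9, 12]
append 4 → [6, 0, 9, 12, 4]
row[3] = row[-1]-row[4] = 4-4 = 0 → [6, 0, 9, 0, 4]
row[-1] = row[-1]+row[-1] = 4+4 = 8 → [6, 0, 9, 0, 8]
pop(1) removes 0 → [6, 9, 0, 8]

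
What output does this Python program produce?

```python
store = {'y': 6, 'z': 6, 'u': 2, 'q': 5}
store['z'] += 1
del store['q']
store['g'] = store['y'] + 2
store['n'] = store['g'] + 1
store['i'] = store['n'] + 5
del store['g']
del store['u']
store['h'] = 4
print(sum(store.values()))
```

40

store['z'] = 6+1 = 7 → {'y': 6, 'z': 7, 'u': 2, 'q': 5}
del 'q' → {'y': 6, 'z': 7, 'u': 2}
store['g'] = store['y']+2 = 8 → {'y': 6, 'z': 7, 'u': 2, 'g': 8}
store['n'] = store['g']+1 = 9 → {'y': 6, 'z': 7, 'u': 2, 'g': 8, 'n': 9}
store['i'] = store['n']+5 = 14 → {'y': 6, 'z': 7, 'u': 2, 'g': 8, 'n': 9, 'i': 14}
del 'g' → {'y': 6, 'z': 7, 'u': 2, 'n': 9, 'i': 14}
del 'u' → {'y': 6, 'z': 7, 'n': 9, 'i': 14}
store['h'] = 4 → {'y': 6, 'z': 7, 'n': 9, 'i': 14, 'h': 4}
sum of values = 40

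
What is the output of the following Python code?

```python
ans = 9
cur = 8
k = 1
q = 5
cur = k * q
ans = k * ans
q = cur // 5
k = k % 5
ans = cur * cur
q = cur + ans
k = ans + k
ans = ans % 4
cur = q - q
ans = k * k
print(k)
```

26

cur = 1*5 = 5
ans = 1*9 = 9
q = 5//5 = 1
k = 1%5 = 1
ans = 5*5 = 25
q = 5+25 = 30
k = 25+1 = 26
ans = 25%4 = 1
cur = 30-30 = 0
ans = 26*26 = 676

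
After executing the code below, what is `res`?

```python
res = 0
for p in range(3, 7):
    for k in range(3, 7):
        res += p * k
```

324

p=3,k=3: res = 0+9 = 9
p=3,k=4: res = 9+12 = 21
p=3,k=5: res = 21+15 = 36
p=3,k=6: res = 36+18 = 54
p=4,k=3: res = 54+12 = 66
p=4,k=4: res = 66+16 = 82
p=4,k=5: res = 82+20 = 102
p=4,k=6: res = 102+24 = 126
p=5,k=3: res = 126+15 = 141
p=5,k=4: res = 141+20 = 161
p=5,k=5: res = 161+25 = 186
p=5,k=6: res = 186+30 = 216
p=6,k=3: res = 216+18 = 234
p=6,k=4: res = 234+24 = 258
p=6,k=5: res = 258+30 = 288
p=6,k=6: res = 288+36 = 324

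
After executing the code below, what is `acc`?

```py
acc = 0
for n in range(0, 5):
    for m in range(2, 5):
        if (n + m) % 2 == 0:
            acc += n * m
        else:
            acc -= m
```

27

n=0,m=2: even sum, acc = 0+0 = 0
n=0,m=3: odd sum, acc = 0-3 = -3
n=0,m=4: even sum, acc = (-3)+0 = -3
n=1,m=2: odd sum, acc = (-3)-2 = -5
n=1,m=3: even sum, acc = (-5)+3 = -2
n=1,m=4: odd sum, acc = (-2)-4 = -6
n=2,m=2: even sum, acc = (-6)+4 = -2
n=2,m=3: odd sum, acc = (-2)-3 = -5
n=2,m=4: even sum, acc = (-5)+8 = 3
n=3,m=2: odd sum, acc = 3-2 = 1
n=3,m=3: even sum, acc = 1+9 = 10
n=3,m=4: odd sum, acc = 10-4 = 6
n=4,m=2: even sum, acc = 6+8 = 14
n=4,m=3: odd sum, acc = 14-3 = 11
n=4,m=4: even sum, acc = 11+16 = 27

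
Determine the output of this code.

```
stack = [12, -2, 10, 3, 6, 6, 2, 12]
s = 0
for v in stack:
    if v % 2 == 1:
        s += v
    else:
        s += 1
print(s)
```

v=12: not odd, s = 0+1 = 1
v=-2: not odd, s = 1+1 = 2
v=10: not odd, s = 2+1 = 3
v=3: odd, s = 3+3 = 6
v=6: not odd, s = 6+1 = 7
v=6: not odd, s = 7+1 = 8
v=2: not odd, s = 8+1 = 9
v=12: not odd, s = 9+1 = 10

10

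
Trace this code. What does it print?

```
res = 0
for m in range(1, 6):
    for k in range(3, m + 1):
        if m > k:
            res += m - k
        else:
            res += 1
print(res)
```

m=3,k=3: not 3>3, res = 0+1 = 1
m=4,k=3: 4>3, res = 1+1 = 2
m=4,k=4: not 4>4, res = 2+1 = 3
m=5,k=3: 5>3, res = 3+2 = 5
m=5,k=4: 5>4, res = 5+1 = 6
m=5,k=5: not 5>5, res = 6+1 = 7

7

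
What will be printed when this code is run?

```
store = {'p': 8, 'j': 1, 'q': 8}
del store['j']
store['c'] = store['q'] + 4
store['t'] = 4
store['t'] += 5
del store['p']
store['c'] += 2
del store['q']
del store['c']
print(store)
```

del 'j' → {'p': 8, 'q': 8}
store['c'] = store['q']+4 = 12 → {'p': 8, 'q': 8, 'c': 12}
store['t'] = 4 → {'p': 8, 'q': 8, 'c': 12, 't': 4}
store['t'] = 4+5 = 9 → {'p': 8, 'q': 8, 'c': 12, 't': 9}
del 'p' → {'q': 8, 'c': 12, 't': 9}
store['c'] = 12+2 = 14 → {'q': 8, 'c': 14, 't': 9}
del 'q' → {'c': 14, 't': 9}
del 'c' → {'t': 9}

{'t': 9}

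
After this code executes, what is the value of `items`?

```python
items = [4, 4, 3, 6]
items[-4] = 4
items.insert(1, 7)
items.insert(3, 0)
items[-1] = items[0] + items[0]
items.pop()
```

[4, 7, 4, 0, 3]

items[-4] = 4 → [4, 4, 3, 6]
insert 7 at 1 → [4, 7, 4, 3, 6]
insert 0 at 3 → [4, 7, 4, 0, 3, 6]
items[-1] = items[0]+items[0] = 4+4 = 8 → [4, 7, 4, 0, 3, 8]
pop() removes 8 → [4, 7, 4, 0, 3]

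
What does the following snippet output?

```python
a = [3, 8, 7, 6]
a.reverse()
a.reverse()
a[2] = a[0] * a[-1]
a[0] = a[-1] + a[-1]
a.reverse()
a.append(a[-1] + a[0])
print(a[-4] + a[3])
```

reverse → [6, 7, 8, 3]
reverse → [3, 8, 7, 6]
a[2] = a[0]*a[-1] = 3*6 = 18 → [3, 8, 18, 6]
a[0] = a[-1]+a[-1] = 6+6 = 12 → [12, 8, 18, 6]
reverse → [6, 18, 8, 12]
append a[-1]+a[0] = 12+6 = 18 → [6, 18, 8, 12, 18]
a[-4]+a[3] = 18+12 = 30

30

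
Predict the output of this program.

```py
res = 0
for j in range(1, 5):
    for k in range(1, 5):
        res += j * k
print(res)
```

j=1,k=1: res = 0+1 = 1
j=1,k=2: res = 1+2 = 3
j=1,k=3: res = 3+3 = 6
j=1,k=4: res = 6+4 = 10
j=2,k=1: res = 10+2 = 12
j=2,k=2: res = 12+4 = 16
j=2,k=3: res = 16+6 = 22
j=2,k=4: res = 22+8 = 30
j=3,k=1: res = 30+3 = 33
j=3,k=2: res = 33+6 = 39
j=3,k=3: res = 39+9 = 48
j=3,k=4: res = 48+12 = 60
j=4,k=1: res = 60+4 = 64
j=4,k=2: res = 64+8 = 72
j=4,k=3: res = 72+12 = 84
j=4,k=4: res = 84+16 = 100

100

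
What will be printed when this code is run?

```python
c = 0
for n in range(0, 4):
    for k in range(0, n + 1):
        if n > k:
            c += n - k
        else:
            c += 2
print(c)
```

n=0,k=0: not 0>0, c = 0+2 = 2
n=1,k=0: 1>0, c = 2+1 = 3
n=1,k=1: not 1>1, c = 3+2 = 5
n=2,k=0: 2>0, c = 5+2 = 7
n=2,k=1: 2>1, c = 7+1 = 8
n=2,k=2: not 2>2, c = 8+2 = 10
n=3,k=0: 3>0, c = 10+3 = 13
n=3,k=1: 3>1, c = 13+2 = 15
n=3,k=2: 3>2, c = 15+1 = 16
n=3,k=3: not 3>3, c = 16+2 = 18

18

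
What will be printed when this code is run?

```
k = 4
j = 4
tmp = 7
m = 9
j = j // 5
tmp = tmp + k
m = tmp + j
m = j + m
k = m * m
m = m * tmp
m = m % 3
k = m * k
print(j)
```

j = 4//5 = 0
tmp = 7+4 = 11
m = 11+0 = 11
m = 0+11 = 11
k = 11*11 = 121
m = 11*11 = 121
m = 121%3 = 1
k = 1*121 = 121

0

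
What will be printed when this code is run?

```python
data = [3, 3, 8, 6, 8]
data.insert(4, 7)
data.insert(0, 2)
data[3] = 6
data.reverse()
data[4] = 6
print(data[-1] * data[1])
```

insert 7 at 4 → [3, 3, 8, 6, 7, 8]
insert 2 at 0 → [2, 3, 3, 8, 6, 7, 8]
data[3] = 6 → [2, 3, 3, 6, 6, 7, 8]
reverse → [8, 7, 6, 6, 3, 3, 2]
data[4] = 6 → [8, 7, 6, 6, 6, 3, 2]
data[-1]*data[1] = 2*7 = 14

14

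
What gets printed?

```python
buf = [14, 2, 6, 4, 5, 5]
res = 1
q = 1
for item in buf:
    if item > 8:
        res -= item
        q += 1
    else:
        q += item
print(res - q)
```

-37

item=14: >8, res = 1-14 = -13; q=2
item=2: not >8; q=4
item=6: not >8; q=10
item=4: not >8; q=14
item=5: not >8; q=19
item=5: not >8; q=24
res-q = (-13)-24 = -37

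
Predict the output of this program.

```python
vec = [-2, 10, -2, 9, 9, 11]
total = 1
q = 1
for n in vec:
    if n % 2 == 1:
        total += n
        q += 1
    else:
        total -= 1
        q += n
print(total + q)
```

n=-2: not odd, total = 1-1 = 0; q=-1
n=10: not odd, total = 0-1 = -1; q=9
n=-2: not odd, total = (-1)-1 = -2; q=7
n=9: odd, total = (-2)+9 = 7; q=8
n=9: odd, total = 7+9 = 16; q=9
n=11: odd, total = 16+11 = 27; q=10
total+q = 27+10 = 37

37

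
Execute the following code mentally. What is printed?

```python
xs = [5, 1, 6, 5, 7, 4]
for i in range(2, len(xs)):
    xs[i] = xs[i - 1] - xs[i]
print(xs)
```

i=2: xs[2] = 1-6 = -5 → [5, 1, -5, 5, 7, 4]
i=3: xs[3] = (-5)-5 = -10 → [5, 1, -5, -10, 7, 4]
i=4: xs[4] = (-10)-7 = -17 → [5, 1, -5, -10, -17, 4]
i=5: xs[5] = (-17)-4 = -21 → [5, 1, -5, -10, -17, -21]

[5, 1, -5, -10, -17, -21]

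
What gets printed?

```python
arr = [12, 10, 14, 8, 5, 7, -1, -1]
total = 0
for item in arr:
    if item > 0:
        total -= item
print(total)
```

item=12: >0, total = 0-12 = -12
item=10: >0, total = (-12)-10 = -22
item=14: >0, total = (-22)-14 = -36
item=8: >0, total = (-36)-8 = -44
item=5: >0, total = (-44)-5 = -49
item=7: >0, total = (-49)-7 = -56
item=-1: not >0
item=-1: not >0

-56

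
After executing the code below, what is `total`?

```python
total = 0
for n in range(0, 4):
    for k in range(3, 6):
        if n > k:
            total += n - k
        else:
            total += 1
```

n=0,k=3: not 0>3, total = 0+1 = 1
n=0,k=4: not 0>4, total = 1+1 = 2
n=0,k=5: not 0>5, total = 2+1 = 3
n=1,k=3: not 1>3, total = 3+1 = 4
n=1,k=4: not 1>4, total = 4+1 = 5
n=1,k=5: not 1>5, total = 5+1 = 6
n=2,k=3: not 2>3, total = 6+1 = 7
n=2,k=4: not 2>4, total = 7+1 = 8
n=2,k=5: not 2>5, total = 8+1 = 9
n=3,k=3: not 3>3, total = 9+1 = 10
n=3,k=4: not 3>4, total = 10+1 = 11
n=3,k=5: not 3>5, total = 11+1 = 12

12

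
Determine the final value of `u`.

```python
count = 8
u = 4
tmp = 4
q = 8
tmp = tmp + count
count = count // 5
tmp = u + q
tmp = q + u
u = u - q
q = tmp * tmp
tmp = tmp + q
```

-4

tmp = 4+8 = 12
count = 8//5 = 1
tmp = 4+8 = 12
tmp = 8+4 = 12
u = 4-8 = -4
q = 12*12 = 144
tmp = 12+144 = 156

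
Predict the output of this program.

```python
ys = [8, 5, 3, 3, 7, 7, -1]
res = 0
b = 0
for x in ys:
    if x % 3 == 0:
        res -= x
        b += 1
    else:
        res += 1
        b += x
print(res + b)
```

27

x=8: not %3==0, res = 0+1 = 1; b=8
x=5: not %3==0, res = 1+1 = 2; b=13
x=3: %3==0, res = 2-3 = -1; b=14
x=3: %3==0, res = (-1)-3 = -4; b=15
x=7: not %3==0, res = (-4)+1 = -3; b=22
x=7: not %3==0, res = (-3)+1 = -2; b=29
x=-1: not %3==0, res = (-2)+1 = -1; b=28
res+b = (-1)+28 = 27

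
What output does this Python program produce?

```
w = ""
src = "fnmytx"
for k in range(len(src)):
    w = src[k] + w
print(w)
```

xtymnf

k=0: prepend 'f' → 'f'
k=1: prepend 'n' → 'nf'
k=2: prepend 'm' → 'mnf'
k=3: prepend 'y' → 'ymnf'
k=4: prepend 't' → 'tymnf'
k=5: prepend 'x' → 'xtymnf'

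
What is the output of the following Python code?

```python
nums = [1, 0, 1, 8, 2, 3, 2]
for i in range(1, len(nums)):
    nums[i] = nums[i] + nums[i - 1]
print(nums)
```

[1, 1, 2, 10, 12, 15, 17]

i=1: nums[1] = 0+1 = 1 → [1, 1, 1, 8, 2, 3, 2]
i=2: nums[2] = 1+1 = 2 → [1, 1, 2, 8, 2, 3, 2]
i=3: nums[3] = 8+2 = 10 → [1, 1, 2, 10, 2, 3, 2]
i=4: nums[4] = 2+10 = 12 → [1, 1, 2, 10, 12, 3, 2]
i=5: nums[5] = 3+12 = 15 → [1, 1, 2, 10, 12, 15, 2]
i=6: nums[6] = 2+15 = 17 → [1, 1, 2, 10, 12, 15, 17]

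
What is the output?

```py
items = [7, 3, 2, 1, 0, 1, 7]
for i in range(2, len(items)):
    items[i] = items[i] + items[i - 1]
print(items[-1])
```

14

i=2: items[2] = 2+3 = 5 → [7, 3, 5, 1, 0, 1, 7]
i=3: items[3] = 1+5 = 6 → [7, 3, 5, 6, 0, 1, 7]
i=4: items[4] = 0+6 = 6 → [7, 3, 5, 6, 6, 1, 7]
i=5: items[5] = 1+6 = 7 → [7, 3, 5, 6, 6, 7, 7]
i=6: items[6] = 7+7 = 14 → [7, 3, 5, 6, 6, 7, 14]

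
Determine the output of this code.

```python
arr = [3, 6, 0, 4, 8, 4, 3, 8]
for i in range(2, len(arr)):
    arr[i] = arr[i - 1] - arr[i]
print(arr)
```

i=2: arr[2] = 6-0 = 6 → [3, 6, 6, 4, 8, 4, 3, 8]
i=3: arr[3] = 6-4 = 2 → [3, 6, 6, 2, 8, 4, 3, 8]
i=4: arr[4] = 2-8 = -6 → [3, 6, 6, 2, -6, 4, 3, 8]
i=5: arr[5] = (-6)-4 = -10 → [3, 6, 6, 2, -6, -10, 3, 8]
i=6: arr[6] = (-10)-3 = -13 → [3, 6, 6, 2, -6, -10, -13, 8]
i=7: arr[7] = (-13)-8 = -21 → [3, 6, 6, 2, -6, -10, -13, -21]

[3, 6, 6, 2, -6, -10, -13, -21]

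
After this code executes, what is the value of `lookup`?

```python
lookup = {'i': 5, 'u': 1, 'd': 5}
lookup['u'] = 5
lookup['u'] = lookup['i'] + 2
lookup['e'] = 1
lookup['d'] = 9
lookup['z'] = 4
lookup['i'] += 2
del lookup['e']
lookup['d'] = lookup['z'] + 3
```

lookup['u'] = 5 → {'i': 5, 'u': 5, 'd': 5}
lookup['u'] = lookup['i']+2 = 7 → {'i': 5, 'u': 7, 'd': 5}
lookup['e'] = 1 → {'i': 5, 'u': 7, 'd': 5, 'e': 1}
lookup['d'] = 9 → {'i': 5, 'u': 7, 'd': 9, 'e': 1}
lookup['z'] = 4 → {'i': 5, 'u': 7, 'd': 9, 'e': 1, 'z': 4}
lookup['i'] = 5+2 = 7 → {'i': 7, 'u': 7, 'd': 9, 'e': 1, 'z': 4}
del 'e' → {'i': 7, 'u': 7, 'd': 9, 'z': 4}
lookup['d'] = lookup['z']+3 = 7 → {'i': 7, 'u': 7, 'd': 7, 'z': 4}

{'i': 7, 'u': 7, 'd': 7, 'z': 4}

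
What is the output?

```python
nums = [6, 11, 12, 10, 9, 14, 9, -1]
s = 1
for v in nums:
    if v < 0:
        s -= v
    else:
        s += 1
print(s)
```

9

v=6: not <0, s = 1+1 = 2
v=11: not <0, s = 2+1 = 3
v=12: not <0, s = 3+1 = 4
v=10: not <0, s = 4+1 = 5
v=9: not <0, s = 5+1 = 6
v=14: not <0, s = 6+1 = 7
v=9: not <0, s = 7+1 = 8
v=-1: <0, s = 8-(-1) = 9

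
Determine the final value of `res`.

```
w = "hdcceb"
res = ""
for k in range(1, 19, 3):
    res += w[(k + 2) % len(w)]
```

'chchch'

k=1: add w[3]='c' → 'c'
k=4: add w[0]='h' → 'ch'
k=7: add w[3]='c' → 'chc'
k=10: add w[0]='h' → 'chch'
k=13: add w[3]='c' → 'chchc'
k=16: add w[0]='h' → 'chchch'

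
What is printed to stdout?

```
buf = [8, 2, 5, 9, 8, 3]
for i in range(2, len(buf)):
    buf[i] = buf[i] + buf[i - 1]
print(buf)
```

[8, 2, 7, 16, 24, 27]

i=2: buf[2] = 5+2 = 7 → [8, 2, 7, 9, 8, 3]
i=3: buf[3] = 9+7 = 16 → [8, 2, 7, 16, 8, 3]
i=4: buf[4] = 8+16 = 24 → [8, 2, 7, 16, 24, 3]
i=5: buf[5] = 3+24 = 27 → [8, 2, 7, 16, 24, 27]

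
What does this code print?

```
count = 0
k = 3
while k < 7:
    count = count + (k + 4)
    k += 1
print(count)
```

34

k=3: count = 0+7 = 7
k=4: count = 7+8 = 15
k=5: count = 15+9 = 24
k=6: count = 24+10 = 34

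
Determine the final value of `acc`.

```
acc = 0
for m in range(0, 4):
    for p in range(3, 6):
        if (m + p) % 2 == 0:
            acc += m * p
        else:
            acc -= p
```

m=0,p=3: odd sum, acc = 0-3 = -3
m=0,p=4: even sum, acc = (-3)+0 = -3
m=0,p=5: odd sum, acc = (-3)-5 = -8
m=1,p=3: even sum, acc = (-8)+3 = -5
m=1,p=4: odd sum, acc = (-5)-4 = -9
m=1,p=5: even sum, acc = (-9)+5 = -4
m=2,p=3: odd sum, acc = (-4)-3 = -7
m=2,p=4: even sum, acc = (-7)+8 = 1
m=2,p=5: odd sum, acc = 1-5 = -4
m=3,p=3: even sum, acc = (-4)+9 = 5
m=3,p=4: odd sum, acc = 5-4 = 1
m=3,p=5: even sum, acc = 1+15 = 16

16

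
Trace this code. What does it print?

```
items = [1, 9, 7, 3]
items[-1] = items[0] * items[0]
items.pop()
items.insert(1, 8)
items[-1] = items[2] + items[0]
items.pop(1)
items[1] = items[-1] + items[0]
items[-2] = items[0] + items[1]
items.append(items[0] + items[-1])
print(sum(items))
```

items[-1] = items[0]*items[0] = 1*1 = 1 → [1, 9, 7, 1]
pop() removes 1 → [1, 9, 7]
insert 8 at 1 → [1, 8, 9, 7]
items[-1] = items[2]+items[0] = 9+1 = 10 → [1, 8, 9, 10]
pop(1) removes 8 → [1, 9, 10]
items[1] = items[-1]+items[0] = 10+1 = 11 → [1, 11, 10]
items[-2] = items[0]+items[1] = 1+11 = 12 → [1, 12, 10]
append items[0]+items[-1] = 1+10 = 11 → [1, 12, 10, 11]
sum = 34

34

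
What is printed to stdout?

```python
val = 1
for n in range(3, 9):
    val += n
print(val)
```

34

n=3: val = 1+3 = 4
n=4: val = 4+4 = 8
n=5: val = 8+5 = 13
n=6: val = 13+6 = 19
n=7: val = 19+7 = 26
n=8: val = 26+8 = 34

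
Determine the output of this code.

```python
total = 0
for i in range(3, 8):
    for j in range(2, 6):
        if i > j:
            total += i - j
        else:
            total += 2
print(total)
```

i=3,j=2: 3>2, total = 0+1 = 1
i=3,j=3: not 3>3, total = 1+2 = 3
i=3,j=4: not 3>4, total = 3+2 = 5
i=3,j=5: not 3>5, total = 5+2 = 7
i=4,j=2: 4>2, total = 7+2 = 9
i=4,j=3: 4>3, total = 9+1 = 10
i=4,j=4: not 4>4, total = 10+2 = 12
i=4,j=5: not 4>5, total = 12+2 = 14
i=5,j=2: 5>2, total = 14+3 = 17
i=5,j=3: 5>3, total = 17+2 = 19
i=5,j=4: 5>4, total = 19+1 = 20
i=5,j=5: not 5>5, total = 20+2 = 22
i=6,j=2: 6>2, total = 22+4 = 26
i=6,j=3: 6>3, total = 26+3 = 29
i=6,j=4: 6>4, total = 29+2 = 31
i=6,j=5: 6>5, total = 31+1 = 32
i=7,j=2: 7>2, total = 32+5 = 37
i=7,j=3: 7>3, total = 37+4 = 41
i=7,j=4: 7>4, total = 41+3 = 44
i=7,j=5: 7>5, total = 44+2 = 46

46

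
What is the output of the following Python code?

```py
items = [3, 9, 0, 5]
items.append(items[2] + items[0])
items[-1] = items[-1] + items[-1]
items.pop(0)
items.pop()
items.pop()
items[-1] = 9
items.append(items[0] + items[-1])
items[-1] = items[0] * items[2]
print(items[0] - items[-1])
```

append items[2]+items[0] = 0+3 = 3 → [3, 9, 0, 5, 3]
items[-1] = items[-1]+items[-1] = 3+3 = 6 → [3, 9, 0, 5, 6]
pop(0) removes 3 → [9, 0, 5, 6]
pop() removes 6 → [9, 0, 5]
pop() removes 5 → [9, 0]
items[-1] = 9 → [9, 9]
append items[0]+items[-1] = 9+9 = 18 → [9, 9, 18]
items[-1] = items[0]*items[2] = 9*18 = 162 → [9, 9, 162]
items[0]-items[-1] = 9-162 = -153

-153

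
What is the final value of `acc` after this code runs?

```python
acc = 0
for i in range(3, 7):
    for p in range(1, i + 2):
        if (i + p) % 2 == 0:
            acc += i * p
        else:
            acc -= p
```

i=3,p=1: even sum, acc = 0+3 = 3
i=3,p=2: odd sum, acc = 3-2 = 1
i=3,p=3: even sum, acc = 1+9 = 10
i=3,p=4: odd sum, acc = 10-4 = 6
i=4,p=1: odd sum, acc = 6-1 = 5
i=4,p=2: even sum, acc = 5+8 = 13
i=4,p=3: odd sum, acc = 13-3 = 10
i=4,p=4: even sum, acc = 10+16 = 26
i=4,p=5: odd sum, acc = 26-5 = 21
i=5,p=1: even sum, acc = 21+5 = 26
i=5,p=2: odd sum, acc = 26-2 = 24
i=5,p=3: even sum, acc = 24+15 = 39
i=5,p=4: odd sum, acc = 39-4 = 35
i=5,p=5: even sum, acc = 35+25 = 60
i=5,p=6: odd sum, acc = 60-6 = 54
i=6,p=1: odd sum, acc = 54-1 = 53
i=6,p=2: even sum, acc = 53+12 = 65
i=6,p=3: odd sum, acc = 65-3 = 62
i=6,p=4: even sum, acc = 62+24 = 86
i=6,p=5: odd sum, acc = 86-5 = 81
i=6,p=6: even sum, acc = 81+36 = 117
i=6,p=7: odd sum, acc = 117-7 = 110

110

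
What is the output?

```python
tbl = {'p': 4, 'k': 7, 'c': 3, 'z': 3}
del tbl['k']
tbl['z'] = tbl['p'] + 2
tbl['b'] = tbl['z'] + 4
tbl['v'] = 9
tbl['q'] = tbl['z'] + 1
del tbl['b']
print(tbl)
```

{'p': 4, 'c': 3, 'z': 6, 'v': 9, 'q': 7}

del 'k' → {'p': 4, 'c': 3, 'z': 3}
tbl['z'] = tbl['p']+2 = 6 → {'p': 4, 'c': 3, 'z': 6}
tbl['b'] = tbl['z']+4 = 10 → {'p': 4, 'c': 3, 'z': 6, 'b': 10}
tbl['v'] = 9 → {'p': 4, 'c': 3, 'z': 6, 'b': 10, 'v': 9}
tbl['q'] = tbl['z']+1 = 7 → {'p': 4, 'c': 3, 'z': 6, 'b': 10, 'v': 9, 'q': 7}
del 'b' → {'p': 4, 'c': 3, 'z': 6, 'v': 9, 'q': 7}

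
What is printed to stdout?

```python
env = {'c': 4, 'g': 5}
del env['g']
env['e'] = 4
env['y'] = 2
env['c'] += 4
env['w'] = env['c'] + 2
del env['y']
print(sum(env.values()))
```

del 'g' → {'c': 4}
env['e'] = 4 → {'c': 4, 'e': 4}
env['y'] = 2 → {'c': 4, 'e': 4, 'y': 2}
env['c'] = 4+4 = 8 → {'c': 8, 'e': 4, 'y': 2}
env['w'] = env['c']+2 = 10 → {'c': 8, 'e': 4, 'y': 2, 'w': 10}
del 'y' → {'c': 8, 'e': 4, 'w': 10}
sum of values = 22

22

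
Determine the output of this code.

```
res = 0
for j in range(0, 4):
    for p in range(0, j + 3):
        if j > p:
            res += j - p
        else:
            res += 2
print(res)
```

j=0,p=0: not 0>0, res = 0+2 = 2
j=0,p=1: not 0>1, res = 2+2 = 4
j=0,p=2: not 0>2, res = 4+2 = 6
j=1,p=0: 1>0, res = 6+1 = 7
j=1,p=1: not 1>1, res = 7+2 = 9
j=1,p=2: not 1>2, res = 9+2 = 11
j=1,p=3: not 1>3, res = 11+2 = 13
j=2,p=0: 2>0, res = 13+2 = 15
j=2,p=1: 2>1, res = 15+1 = 16
j=2,p=2: not 2>2, res = 16+2 = 18
j=2,p=3: not 2>3, res = 18+2 = 20
j=2,p=4: not 2>4, res = 20+2 = 22
j=3,p=0: 3>0, res = 22+3 = 25
j=3,p=1: 3>1, res = 25+2 = 27
j=3,p=2: 3>2, res = 27+1 = 28
j=3,p=3: not 3>3, res = 28+2 = 30
j=3,p=4: not 3>4, res = 30+2 = 32
j=3,p=5: not 3>5, res = 32+2 = 34

34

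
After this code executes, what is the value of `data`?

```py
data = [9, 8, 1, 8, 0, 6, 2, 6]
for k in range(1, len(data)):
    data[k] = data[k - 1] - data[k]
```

k=1: data[1] = 9-8 = 1 → [9, 1, 1, 8, 0, 6, 2, 6]
k=2: data[2] = 1-1 = 0 → [9, 1, 0, 8, 0, 6, 2, 6]
k=3: data[3] = 0-8 = -8 → [9, 1, 0, -8, 0, 6, 2, 6]
k=4: data[4] = (-8)-0 = -8 → [9, 1, 0, -8, -8, 6, 2, 6]
k=5: data[5] = (-8)-6 = -14 → [9, 1, 0, -8, -8, -14, 2, 6]
k=6: data[6] = (-14)-2 = -16 → [9, 1, 0, -8, -8, -14, -16, 6]
k=7: data[7] = (-16)-6 = -22 → [9, 1, 0, -8, -8, -14, -16, -22]

[9, 1, 0, -8, -8, -14, -16, -22]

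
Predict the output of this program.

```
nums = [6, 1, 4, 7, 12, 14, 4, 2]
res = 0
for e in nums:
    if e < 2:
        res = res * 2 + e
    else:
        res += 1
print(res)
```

e=6: not <2, res = 0+1 = 1
e=1: <2, res = 1*2+1 = 3
e=4: not <2, res = 3+1 = 4
e=7: not <2, res = 4+1 = 5
e=12: not <2, res = 5+1 = 6
e=14: not <2, res = 6+1 = 7
e=4: not <2, res = 7+1 = 8
e=2: not <2, res = 8+1 = 9

9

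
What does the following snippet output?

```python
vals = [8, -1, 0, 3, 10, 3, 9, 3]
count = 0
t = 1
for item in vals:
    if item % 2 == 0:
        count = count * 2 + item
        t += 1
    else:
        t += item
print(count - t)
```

item=8: even, count = 0*2+8 = 8; t=2
item=-1: not even; t=1
item=0: even, count = 8*2+0 = 16; t=2
item=3: not even; t=5
item=10: even, count = 16*2+10 = 42; t=6
item=3: not even; t=9
item=9: not even; t=18
item=3: not even; t=21
count-t = 42-21 = 21

21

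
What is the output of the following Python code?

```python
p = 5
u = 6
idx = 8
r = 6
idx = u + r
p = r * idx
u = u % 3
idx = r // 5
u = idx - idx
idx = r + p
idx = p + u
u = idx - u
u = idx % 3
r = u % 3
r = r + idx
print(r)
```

72

idx = 6+6 = 12
p = 6*12 = 72
u = 6%3 = 0
idx = 6//5 = 1
u = 1-1 = 0
idx = 6+72 = 78
idx = 72+0 = 72
u = 72-0 = 72
u = 72%3 = 0
r = 0%3 = 0
r = 0+72 = 72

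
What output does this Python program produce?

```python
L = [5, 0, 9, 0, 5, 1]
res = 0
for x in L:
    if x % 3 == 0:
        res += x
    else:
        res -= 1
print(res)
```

x=5: not %3==0, res = 0-1 = -1
x=0: %3==0, res = (-1)+0 = -1
x=9: %3==0, res = (-1)+9 = 8
x=0: %3==0, res = 8+0 = 8
x=5: not %3==0, res = 8-1 = 7
x=1: not %3==0, res = 7-1 = 6

6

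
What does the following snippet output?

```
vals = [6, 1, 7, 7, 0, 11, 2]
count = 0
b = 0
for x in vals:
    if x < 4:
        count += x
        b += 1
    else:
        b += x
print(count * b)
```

x=6: not <4; b=6
x=1: <4, count = 0+1 = 1; b=7
x=7: not <4; b=14
x=7: not <4; b=21
x=0: <4, count = 1+0 = 1; b=22
x=11: not <4; b=33
x=2: <4, count = 1+2 = 3; b=34
count*b = 3*34 = 102

102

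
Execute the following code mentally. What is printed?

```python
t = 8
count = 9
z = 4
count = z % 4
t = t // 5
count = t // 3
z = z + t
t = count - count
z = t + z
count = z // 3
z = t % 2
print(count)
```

1

count = 4%4 = 0
t = 8//5 = 1
count = 1//3 = 0
z = 4+1 = 5
t = 0-0 = 0
z = 0+5 = 5
count = 5//3 = 1
z = 0%2 = 0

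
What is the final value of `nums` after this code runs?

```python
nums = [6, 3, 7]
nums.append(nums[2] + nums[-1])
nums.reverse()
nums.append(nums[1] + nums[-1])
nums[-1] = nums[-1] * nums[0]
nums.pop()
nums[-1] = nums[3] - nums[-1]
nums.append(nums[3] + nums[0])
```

append nums[2]+nums[-1] = 7+7 = 14 → [6, 3, 7, 14]
reverse → [14, 7, 3, 6]
append nums[1]+nums[-1] = 7+6 = 13 → [14, 7, 3, 6, 13]
nums[-1] = nums[-1]*nums[0] = 13*14 = 182 → [14, 7, 3, 6, 182]
pop() removes 182 → [14, 7, 3, 6]
nums[-1] = nums[3]-nums[-1] = 6-6 = 0 → [14, 7, 3, 0]
append nums[3]+nums[0] = 0+14 = 14 → [14, 7, 3, 0, 14]

[14, 7, 3, 0, 14]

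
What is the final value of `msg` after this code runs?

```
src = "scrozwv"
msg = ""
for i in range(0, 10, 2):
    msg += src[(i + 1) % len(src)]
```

i=0: add src[1]='c' → 'c'
i=2: add src[3]='o' → 'co'
i=4: add src[5]='w' → 'cow'
i=6: add src[0]='s' → 'cows'
i=8: add src[2]='r' → 'cowsr'

'cowsr'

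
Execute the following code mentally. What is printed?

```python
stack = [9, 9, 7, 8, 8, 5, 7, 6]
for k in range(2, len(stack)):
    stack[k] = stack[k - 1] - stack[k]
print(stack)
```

k=2: stack[2] = 9-7 = 2 → [9, 9, 2, 8, 8, 5, 7, 6]
k=3: stack[3] = 2-8 = -6 → [9, 9, 2, -6, 8, 5, 7, 6]
k=4: stack[4] = (-6)-8 = -14 → [9, 9, 2, -6, -14, 5, 7, 6]
k=5: stack[5] = (-14)-5 = -19 → [9, 9, 2, -6, -14, -19, 7, 6]
k=6: stack[6] = (-19)-7 = -26 → [9, 9, 2, -6, -14, -19, -26, 6]
k=7: stack[7] = (-26)-6 = -32 → [9, 9, 2, -6, -14, -19, -26, -32]

[9, 9, 2, -6, -14, -19, -26, -32]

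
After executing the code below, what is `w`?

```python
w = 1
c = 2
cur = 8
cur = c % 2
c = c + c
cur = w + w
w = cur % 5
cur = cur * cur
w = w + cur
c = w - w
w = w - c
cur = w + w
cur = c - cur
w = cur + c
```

cur = 2%2 = 0
c = 2+2 = 4
cur = 1+1 = 2
w = 2%5 = 2
cur = 2*2 = 4
w = 2+4 = 6
c = 6-6 = 0
w = 6-0 = 6
cur = 6+6 = 12
cur = 0-12 = -12
w = (-12)+0 = -12

-12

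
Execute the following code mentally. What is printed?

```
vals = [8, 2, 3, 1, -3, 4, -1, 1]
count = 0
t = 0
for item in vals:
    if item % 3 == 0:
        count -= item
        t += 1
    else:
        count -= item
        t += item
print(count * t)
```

item=8: not %3==0, count = 0-8 = -8; t=8
item=2: not %3==0, count = (-8)-2 = -10; t=10
item=3: %3==0, count = (-10)-3 = -13; t=11
item=1: not %3==0, count = (-13)-1 = -14; t=12
item=-3: %3==0, count = (-14)-(-3) = -11; t=13
item=4: not %3==0, count = (-11)-4 = -15; t=17
item=-1: not %3==0, count = (-15)-(-1) = -14; t=16
item=1: not %3==0, count = (-14)-1 = -15; t=17
count*t = (-15)*17 = -255

-255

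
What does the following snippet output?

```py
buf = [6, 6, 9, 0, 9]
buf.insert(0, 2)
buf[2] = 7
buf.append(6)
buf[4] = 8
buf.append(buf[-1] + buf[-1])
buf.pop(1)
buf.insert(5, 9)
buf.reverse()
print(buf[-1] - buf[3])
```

insert 2 at 0 → [2, 6, 6, 9, 0, 9]
buf[2] = 7 → [2, 6, 7, 9, 0, 9]
append 6 → [2, 6, 7, 9, 0, 9, 6]
buf[4] = 8 → [2, 6, 7, 9, 8, 9, 6]
append buf[-1]+buf[-1] = 6+6 = 12 → [2, 6, 7, 9, 8, 9, 6, 12]
pop(1) removes 6 → [2, 7, 9, 8, 9, 6, 12]
insert 9 at 5 → [2, 7, 9, 8, 9, 9, 6, 12]
reverse → [12, 6, 9, 9, 8, 9, 7, 2]
buf[-1]-buf[3] = 2-9 = -7

-7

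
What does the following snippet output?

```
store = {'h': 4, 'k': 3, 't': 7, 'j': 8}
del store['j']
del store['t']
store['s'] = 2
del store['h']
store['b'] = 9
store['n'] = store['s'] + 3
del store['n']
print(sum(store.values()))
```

del 'j' → {'h': 4, 'k': 3, 't': 7}
del 't' → {'h': 4, 'k': 3}
store['s'] = 2 → {'h': 4, 'k': 3, 's': 2}
del 'h' → {'k': 3, 's': 2}
store['b'] = 9 → {'k': 3, 's': 2, 'b': 9}
store['n'] = store['s']+3 = 5 → {'k': 3, 's': 2, 'b': 9, 'n': 5}
del 'n' → {'k': 3, 's': 2, 'b': 9}
sum of values = 14

14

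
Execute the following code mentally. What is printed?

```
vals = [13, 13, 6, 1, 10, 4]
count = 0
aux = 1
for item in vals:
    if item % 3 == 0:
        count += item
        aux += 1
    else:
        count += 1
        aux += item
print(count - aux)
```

-32

item=13: not %3==0, count = 0+1 = 1; aux=14
item=13: not %3==0, count = 1+1 = 2; aux=27
item=6: %3==0, count = 2+6 = 8; aux=28
item=1: not %3==0, count = 8+1 = 9; aux=29
item=10: not %3==0, count = 9+1 = 10; aux=39
item=4: not %3==0, count = 10+1 = 11; aux=43
count-aux = 11-43 = -32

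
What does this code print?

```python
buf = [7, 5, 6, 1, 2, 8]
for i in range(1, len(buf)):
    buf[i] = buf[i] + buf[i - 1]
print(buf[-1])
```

29

i=1: buf[1] = 5+7 = 12 → [7, 12, 6, 1, 2, 8]
i=2: buf[2] = 6+12 = 18 → [7, 12, 18, 1, 2, 8]
i=3: buf[3] = 1+18 = 19 → [7, 12, 18, 19, 2, 8]
i=4: buf[4] = 2+19 = 21 → [7, 12, 18, 19, 21, 8]
i=5: buf[5] = 8+21 = 29 → [7, 12, 18, 19, 21, 29]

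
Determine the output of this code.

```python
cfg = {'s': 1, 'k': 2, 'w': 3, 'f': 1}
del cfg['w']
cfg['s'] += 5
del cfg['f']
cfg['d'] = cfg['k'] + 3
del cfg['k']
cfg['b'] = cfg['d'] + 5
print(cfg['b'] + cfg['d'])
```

15

del 'w' → {'s': 1, 'k': 2, 'f': 1}
cfg['s'] = 1+5 = 6 → {'s': 6, 'k': 2, 'f': 1}
del 'f' → {'s': 6, 'k': 2}
cfg['d'] = cfg['k']+3 = 5 → {'s': 6, 'k': 2, 'd': 5}
del 'k' → {'s': 6, 'd': 5}
cfg['b'] = cfg['d']+5 = 10 → {'s': 6, 'd': 5, 'b': 10}
cfg['b']+cfg['d'] = 10+5 = 15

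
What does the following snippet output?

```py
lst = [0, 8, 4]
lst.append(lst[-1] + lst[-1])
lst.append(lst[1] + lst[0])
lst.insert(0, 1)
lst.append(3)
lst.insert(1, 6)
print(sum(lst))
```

append lst[-1]+lst[-1] = 4+4 = 8 → [0, 8, 4, 8]
append lst[1]+lst[0] = 8+0 = 8 → [0, 8, 4, 8, 8]
insert 1 at 0 → [1, 0, 8, 4, 8, 8]
append 3 → [1, 0, 8, 4, 8, 8, 3]
insert 6 at 1 → [1, 6, 0, 8, 4, 8, 8, 3]
sum = 38

38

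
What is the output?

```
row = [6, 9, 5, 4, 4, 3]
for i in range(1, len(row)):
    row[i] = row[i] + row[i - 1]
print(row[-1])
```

i=1: row[1] = 9+6 = 15 → [6, 15, 5, 4, 4, 3]
i=2: row[2] = 5+15 = 20 → [6, 15, 20, 4, 4, 3]
i=3: row[3] = 4+20 = 24 → [6, 15, 20, 24, 4, 3]
i=4: row[4] = 4+24 = 28 → [6, 15, 20, 24, 28, 3]
i=5: row[5] = 3+28 = 31 → [6, 15, 20, 24, 28, 31]

31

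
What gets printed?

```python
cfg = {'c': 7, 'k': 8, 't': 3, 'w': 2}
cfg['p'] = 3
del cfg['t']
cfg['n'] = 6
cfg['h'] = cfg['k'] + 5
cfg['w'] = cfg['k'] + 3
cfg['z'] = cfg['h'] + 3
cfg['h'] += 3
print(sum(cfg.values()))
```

cfg['p'] = 3 → {'c': 7, 'k': 8, 't': 3, 'w': 2, 'p': 3}
del 't' → {'c': 7, 'k': 8, 'w': 2, 'p': 3}
cfg['n'] = 6 → {'c': 7, 'k': 8, 'w': 2, 'p': 3, 'n': 6}
cfg['h'] = cfg['k']+5 = 13 → {'c': 7, 'k': 8, 'w': 2, 'p': 3, 'n': 6, 'h': 13}
cfg['w'] = cfg['k']+3 = 11 → {'c': 7, 'k': 8, 'w': 11, 'p': 3, 'n': 6, 'h': 13}
cfg['z'] = cfg['h']+3 = 16 → {'c': 7, 'k': 8, 'w': 11, 'p': 3, 'n': 6, 'h': 13, 'z': 16}
cfg['h'] = 13+3 = 16 → {'c': 7, 'k': 8, 'w': 11, 'p': 3, 'n': 6, 'h': 16, 'z': 16}
sum of values = 67

67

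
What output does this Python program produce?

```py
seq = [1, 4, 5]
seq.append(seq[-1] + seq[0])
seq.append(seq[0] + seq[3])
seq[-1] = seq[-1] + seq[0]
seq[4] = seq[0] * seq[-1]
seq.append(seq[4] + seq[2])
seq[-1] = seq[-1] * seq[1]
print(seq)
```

append seq[-1]+seq[0] = 5+1 = 6 → [1, 4, 5, 6]
append seq[0]+seq[3] = 1+6 = 7 → [1, 4, 5, 6, 7]
seq[-1] = seq[-1]+seq[0] = 7+1 = 8 → [1, 4, 5, 6, 8]
seq[4] = seq[0]*seq[-1] = 1*8 = 8 → [1, 4, 5, 6, 8]
append seq[4]+seq[2] = 8+5 = 13 → [1, 4, 5, 6, 8, 13]
seq[-1] = seq[-1]*seq[1] = 13*4 = 52 → [1, 4, 5, 6, 8, 52]

[1, 4, 5, 6, 8, 52]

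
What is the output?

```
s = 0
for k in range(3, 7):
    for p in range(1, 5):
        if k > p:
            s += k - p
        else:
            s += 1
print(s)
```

k=3,p=1: 3>1, s = 0+2 = 2
k=3,p=2: 3>2, s = 2+1 = 3
k=3,p=3: not 3>3, s = 3+1 = 4
k=3,p=4: not 3>4, s = 4+1 = 5
k=4,p=1: 4>1, s = 5+3 = 8
k=4,p=2: 4>2, s = 8+2 = 10
k=4,p=3: 4>3, s = 10+1 = 11
k=4,p=4: not 4>4, s = 11+1 = 12
k=5,p=1: 5>1, s = 12+4 = 16
k=5,p=2: 5>2, s = 16+3 = 19
k=5,p=3: 5>3, s = 19+2 = 21
k=5,p=4: 5>4, s = 21+1 = 22
k=6,p=1: 6>1, s = 22+5 = 27
k=6,p=2: 6>2, s = 27+4 = 31
k=6,p=3: 6>3, s = 31+3 = 34
k=6,p=4: 6>4, s = 34+2 = 36

36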